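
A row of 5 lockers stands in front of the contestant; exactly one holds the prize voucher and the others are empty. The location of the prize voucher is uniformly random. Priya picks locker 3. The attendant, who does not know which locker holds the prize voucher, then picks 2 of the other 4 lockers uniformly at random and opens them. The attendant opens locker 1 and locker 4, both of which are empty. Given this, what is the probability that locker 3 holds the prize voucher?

Because the attendant chose which lockers to open without knowing where the prize voucher is, the choice is independent of the prize location. Learning that none of the 2 opened lockers holds the prize voucher simply rules out those 2 locations and leaves the remaining 3 lockers still equally likely by symmetry.
So P(the prize voucher in locker 3) = 1/3.

1/3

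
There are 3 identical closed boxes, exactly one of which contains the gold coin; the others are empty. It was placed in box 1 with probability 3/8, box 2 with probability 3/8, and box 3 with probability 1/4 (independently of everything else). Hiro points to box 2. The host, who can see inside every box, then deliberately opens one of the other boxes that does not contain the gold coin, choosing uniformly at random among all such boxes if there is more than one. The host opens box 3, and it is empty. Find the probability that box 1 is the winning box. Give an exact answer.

Consider each possible location of the gold coin in turn.
If it is in box 1 (prior 3/8): the host has no choice, probability 1; weight (3/8)·1 = 3/8.
If it is in box 2 (prior 3/8): the host has 2 equally likely choices, so probability 1/2; weight (3/8)·(1/2) = 3/16.
If it is in box 3 (prior 1/4): the host opened box 3, so this case is ruled out; weight (1/4)·0 = 0.
The weights sum to 9/16.
So P(the gold coin in box 1 | the host opened box 3) = (3/8) / (9/16) = 2/3.

2/3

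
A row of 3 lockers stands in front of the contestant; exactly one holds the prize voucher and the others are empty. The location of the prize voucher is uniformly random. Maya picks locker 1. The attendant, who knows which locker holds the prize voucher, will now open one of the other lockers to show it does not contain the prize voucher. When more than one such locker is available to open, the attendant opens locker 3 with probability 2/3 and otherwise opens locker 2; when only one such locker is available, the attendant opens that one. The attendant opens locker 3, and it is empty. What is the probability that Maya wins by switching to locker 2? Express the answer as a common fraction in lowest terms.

3/5

Apply Bayes' rule, conditioning on where the prize voucher actually is.
If it is in locker 1 (prior 1/3): locker 3 is available, opened with probability 2/3; weight (1/3)·(2/3) = 2/9.
If it is in locker 2 (prior 1/3): only locker 3 is available, probability 1; weight (1/3)·1 = 1/3.
If it is in locker 3 (prior 1/3): the attendant opened locker 3, so this case is ruled out; weight (1/3)·0 = 0.
The weights sum to 5/9.
So P(the prize voucher in locker 2 | the attendant opened locker 3) = (1/3) / (5/9) = 3/5.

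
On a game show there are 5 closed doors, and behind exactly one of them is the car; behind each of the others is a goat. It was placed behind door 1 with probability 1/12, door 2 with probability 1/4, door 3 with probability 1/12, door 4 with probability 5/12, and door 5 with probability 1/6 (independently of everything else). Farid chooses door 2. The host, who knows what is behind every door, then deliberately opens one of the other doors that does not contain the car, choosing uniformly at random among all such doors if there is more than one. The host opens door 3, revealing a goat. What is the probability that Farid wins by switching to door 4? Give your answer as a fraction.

20/41

Apply Bayes' rule, conditioning on where the car actually is.
If it is behind door 1 (prior 1/12): the host has 3 equally likely choices, so probability 1/3; weight (1/12)·(1/3) = 1/36.
If it is behind door 2 (prior 1/4): the host has 4 equally likely choices, so probability 1/4; weight (1/4)·(1/4) = 1/16.
If it is behind door 3 (prior 1/12): the host opened door 3, so this case is ruled out; weight (1/12)·0 = 0.
If it is behind door 4 (prior 5/12): the host has 3 equally likely choices, so probability 1/3; weight (5/12)·(1/3) = 5/36.
If it is behind door 5 (prior 1/6): the host has 3 equally likely choices, so probability 1/3; weight (1/6)·(1/3) = 1/18.
The weights sum to 41/144.
So P(the car behind door 4 | the host opened door 3) = (5/36) / (41/144) = 20/41.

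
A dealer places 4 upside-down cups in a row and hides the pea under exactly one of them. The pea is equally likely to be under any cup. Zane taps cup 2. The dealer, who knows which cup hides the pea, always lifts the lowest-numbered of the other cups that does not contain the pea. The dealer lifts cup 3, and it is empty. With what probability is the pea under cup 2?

Condition on the true location of the pea.
If it is under cup 1 (prior 1/4): cup 3 is the lowest-numbered option available, probability 1; weight (1/4)·1 = 1/4.
If it is under either of cups 2 and 4 (prior 1/4 each): the dealer would have opened cup 1 instead, probability 0; weight (1/4)·0 = 0 each.
If it is under cup 3 (prior 1/4): the dealer opened cup 3, so this case is ruled out; weight (1/4)·0 = 0.
The weights sum to 1/4.
So P(the pea under cup 2 | the dealer opened cup 3) = 0 / (1/4) = 0.

0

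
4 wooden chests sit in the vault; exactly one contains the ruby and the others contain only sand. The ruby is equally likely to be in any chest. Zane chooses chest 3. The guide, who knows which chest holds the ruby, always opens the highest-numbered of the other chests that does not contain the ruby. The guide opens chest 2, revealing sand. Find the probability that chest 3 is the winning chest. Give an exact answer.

0

Condition on the true location of the ruby.
If it is in either of chests 1 and 3 (prior 1/4 each): the guide would have opened chest 4 instead, probability 0; weight (1/4)·0 = 0 each.
If it is in chest 2 (prior 1/4): the guide opened chest 2, so this case is ruled out; weight (1/4)·0 = 0.
If it is in chest 4 (prior 1/4): chest 2 is the highest-numbered option available, probability 1; weight (1/4)·1 = 1/4.
The weights sum to 1/4.
So P(the ruby in chest 3 | the guide opened chest 2) = 0 / (1/4) = 0.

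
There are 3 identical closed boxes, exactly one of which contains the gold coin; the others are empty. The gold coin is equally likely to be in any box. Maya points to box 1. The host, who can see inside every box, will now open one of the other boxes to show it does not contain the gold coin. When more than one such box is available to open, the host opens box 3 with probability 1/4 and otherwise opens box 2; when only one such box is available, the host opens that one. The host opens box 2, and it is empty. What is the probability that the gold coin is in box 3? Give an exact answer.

4/7

Apply Bayes' rule, conditioning on where the gold coin actually is.
If it is in box 1 (prior 1/3): box 3 is available but not opened, probability 3/4; weight (1/3)·(3/4) = 1/4.
If it is in box 2 (prior 1/3): the host opened box 2, so this case is ruled out; weight (1/3)·0 = 0.
If it is in box 3 (prior 1/3): only box 2 is available, probability 1; weight (1/3)·1 = 1/3.
The weights sum to 7/12.
So P(the gold coin in box 3 | the host opened box 2) = (1/3) / (7/12) = 4/7.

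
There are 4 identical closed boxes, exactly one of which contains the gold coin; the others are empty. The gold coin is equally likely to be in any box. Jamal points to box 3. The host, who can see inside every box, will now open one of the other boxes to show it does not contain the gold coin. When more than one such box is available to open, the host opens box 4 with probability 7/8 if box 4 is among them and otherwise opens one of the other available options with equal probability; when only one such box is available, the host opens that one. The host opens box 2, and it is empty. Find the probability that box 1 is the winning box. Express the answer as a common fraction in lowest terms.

2/11

Consider each possible location of the gold coin in turn.
If it is in box 1 (prior 1/4): box 4 is available but not opened, probability 1/8; weight (1/4)·(1/8) = 1/32.
If it is in box 2 (prior 1/4): the host opened box 2, so this case is ruled out; weight (1/4)·0 = 0.
If it is in box 3 (prior 1/4): box 4 is available but not opened; box 2 gets probability (1 − 7/8)/2 = 1/16; weight (1/4)·(1/16) = 1/64.
If it is in box 4 (prior 1/4): box 4 holds the prize so is unavailable; the host chooses uniformly among the 2 others, probability 1/2; weight (1/4)·(1/2) = 1/8.
The weights sum to 11/64.
So P(the gold coin in box 1 | the host opened box 2) = (1/32) / (11/64) = 2/11.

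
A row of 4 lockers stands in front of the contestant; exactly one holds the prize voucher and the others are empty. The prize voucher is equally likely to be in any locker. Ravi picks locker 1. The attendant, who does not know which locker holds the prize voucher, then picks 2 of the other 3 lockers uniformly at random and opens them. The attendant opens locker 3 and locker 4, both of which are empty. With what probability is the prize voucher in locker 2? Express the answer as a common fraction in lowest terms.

1/2

Consider each possible location of the prize voucher in turn.
If it is in either of lockers 1 and 2 (prior 1/4 each): the attendant picks exactly this set with probability 1/3 regardless, and none is the prize; weight (1/4)·(1/3) = 1/12 each.
If it is in either of lockers 3 and 4 (prior 1/4 each): that locker was opened and seen not to hold the prize — ruled out; weight (1/4)·0 = 0 each.
The weights sum to 1/6.
So P(the prize voucher in locker 2 | the attendant opened locker 3 and locker 4) = (1/12) / (1/6) = 1/2.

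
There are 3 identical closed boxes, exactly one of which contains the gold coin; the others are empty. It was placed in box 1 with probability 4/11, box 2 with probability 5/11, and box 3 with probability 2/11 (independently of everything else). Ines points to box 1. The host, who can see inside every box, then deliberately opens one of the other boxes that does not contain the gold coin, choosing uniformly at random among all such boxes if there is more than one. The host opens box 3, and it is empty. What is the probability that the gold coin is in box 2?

5/7

Condition on the true location of the gold coin.
If it is in box 1 (prior 4/11): the host has 2 equally likely choices, so probability 1/2; weight (4/11)·(1/2) = 2/11.
If it is in box 2 (prior 5/11): the host has no choice, probability 1; weight (5/11)·1 = 5/11.
If it is in box 3 (prior 2/11): the host opened box 3, so this case is ruled out; weight (2/11)·0 = 0.
The weights sum to 7/11.
So P(the gold coin in box 2 | the host opened box 3) = (5/11) / (7/11) = 5/7.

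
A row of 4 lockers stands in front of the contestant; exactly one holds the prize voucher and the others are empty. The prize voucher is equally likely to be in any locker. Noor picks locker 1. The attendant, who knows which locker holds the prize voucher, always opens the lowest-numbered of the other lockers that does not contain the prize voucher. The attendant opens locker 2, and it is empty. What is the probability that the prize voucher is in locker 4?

1/3

Condition on the true location of the prize voucher.
If it is in any of lockers 1, 3, and 4 (prior 1/4 each): locker 2 is the lowest-numbered option available, probability 1; weight (1/4)·1 = 1/4 each.
If it is in locker 2 (prior 1/4): the attendant opened locker 2, so this case is ruled out; weight (1/4)·0 = 0.
The weights sum to 3/4.
So P(the prize voucher in locker 4 | the attendant opened locker 2) = (1/4) / (3/4) = 1/3.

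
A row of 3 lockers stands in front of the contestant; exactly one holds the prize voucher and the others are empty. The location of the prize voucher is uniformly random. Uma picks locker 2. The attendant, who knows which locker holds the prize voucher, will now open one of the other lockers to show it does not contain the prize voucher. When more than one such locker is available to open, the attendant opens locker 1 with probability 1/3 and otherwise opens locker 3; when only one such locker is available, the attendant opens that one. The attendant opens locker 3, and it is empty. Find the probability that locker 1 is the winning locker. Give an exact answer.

3/5

Consider each possible location of the prize voucher in turn.
If it is in locker 1 (prior 1/3): only locker 3 is available, probability 1; weight (1/3)·1 = 1/3.
If it is in locker 2 (prior 1/3): locker 1 is available but not opened, probability 2/3; weight (1/3)·(2/3) = 2/9.
If it is in locker 3 (prior 1/3): the attendant opened locker 3, so this case is ruled out; weight (1/3)·0 = 0.
The weights sum to 5/9.
So P(the prize voucher in locker 1 | the attendant opened locker 3) = (1/3) / (5/9) = 3/5.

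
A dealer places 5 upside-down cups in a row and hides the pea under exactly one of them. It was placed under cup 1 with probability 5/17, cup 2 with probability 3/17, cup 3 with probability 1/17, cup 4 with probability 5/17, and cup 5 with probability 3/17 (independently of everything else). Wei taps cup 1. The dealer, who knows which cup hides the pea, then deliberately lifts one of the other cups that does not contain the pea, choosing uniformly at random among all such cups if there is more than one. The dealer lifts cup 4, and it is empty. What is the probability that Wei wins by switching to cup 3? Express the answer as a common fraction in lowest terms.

4/43

Apply Bayes' rule, conditioning on where the pea actually is.
If it is under cup 1 (prior 5/17): the dealer has 4 equally likely choices, so probability 1/4; weight (5/17)·(1/4) = 5/68.
If it is under either of cups 2 and 5 (prior 3/17 each): the dealer has 3 equally likely choices, so probability 1/3; weight (3/17)·(1/3) = 1/17 each.
If it is under cup 3 (prior 1/17): the dealer has 3 equally likely choices, so probability 1/3; weight (1/17)·(1/3) = 1/51.
If it is under cup 4 (prior 5/17): the dealer opened cup 4, so this case is ruled out; weight (5/17)·0 = 0.
The weights sum to 43/204.
So P(the pea under cup 3 | the dealer opened cup 4) = (1/51) / (43/204) = 4/43.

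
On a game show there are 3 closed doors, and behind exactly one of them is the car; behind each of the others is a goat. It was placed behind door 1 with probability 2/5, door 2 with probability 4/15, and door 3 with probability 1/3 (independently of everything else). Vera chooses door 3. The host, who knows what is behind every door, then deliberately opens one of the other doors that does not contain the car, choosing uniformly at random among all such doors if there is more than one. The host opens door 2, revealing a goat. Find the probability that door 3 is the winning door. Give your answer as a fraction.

5/17

Condition on the true location of the car.
If it is behind door 1 (prior 2/5): the host has no choice, probability 1; weight (2/5)·1 = 2/5.
If it is behind door 2 (prior 4/15): the host opened door 2, so this case is ruled out; weight (4/15)·0 = 0.
If it is behind door 3 (prior 1/3): the host has 2 equally likely choices, so probability 1/2; weight (1/3)·(1/2) = 1/6.
The weights sum to 17/30.
So P(the car behind door 3 | the host opened door 2) = (1/6) / (17/30) = 5/17.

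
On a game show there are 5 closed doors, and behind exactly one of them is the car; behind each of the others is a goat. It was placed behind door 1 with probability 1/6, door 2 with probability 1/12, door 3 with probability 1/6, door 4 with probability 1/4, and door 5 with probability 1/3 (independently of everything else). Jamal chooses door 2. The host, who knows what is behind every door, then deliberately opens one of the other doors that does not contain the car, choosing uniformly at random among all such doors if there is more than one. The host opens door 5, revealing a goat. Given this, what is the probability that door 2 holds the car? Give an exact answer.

Apply Bayes' rule, conditioning on where the car actually is.
If it is behind either of doors 1 and 3 (prior 1/6 each): the host has 3 equally likely choices, so probability 1/3; weight (1/6)·(1/3) = 1/18 each.
If it is behind door 2 (prior 1/12): the host has 4 equally likely choices, so probability 1/4; weight (1/12)·(1/4) = 1/48.
If it is behind door 4 (prior 1/4): the host has 3 equally likely choices, so probability 1/3; weight (1/4)·(1/3) = 1/12.
If it is behind door 5 (prior 1/3): the host opened door 5, so this case is ruled out; weight (1/3)·0 = 0.
The weights sum to 31/144.
So P(the car behind door 2 | the host opened door 5) = (1/48) / (31/144) = 3/31.

3/31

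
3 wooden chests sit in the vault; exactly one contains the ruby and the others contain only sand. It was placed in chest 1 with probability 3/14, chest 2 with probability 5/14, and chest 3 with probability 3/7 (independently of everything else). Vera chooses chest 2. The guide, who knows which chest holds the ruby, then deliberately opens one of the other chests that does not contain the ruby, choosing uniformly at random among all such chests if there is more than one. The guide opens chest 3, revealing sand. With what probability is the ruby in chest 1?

6/11

Condition on the true location of the ruby.
If it is in chest 1 (prior 3/14): the guide has no choice, probability 1; weight (3/14)·1 = 3/14.
If it is in chest 2 (prior 5/14): the guide has 2 equally likely choices, so probability 1/2; weight (5/14)·(1/2) = 5/28.
If it is in chest 3 (prior 3/7): the guide opened chest 3, so this case is ruled out; weight (3/7)·0 = 0.
The weights sum to 11/28.
So P(the ruby in chest 1 | the guide opened chest 3) = (3/14) / (11/28) = 6/11.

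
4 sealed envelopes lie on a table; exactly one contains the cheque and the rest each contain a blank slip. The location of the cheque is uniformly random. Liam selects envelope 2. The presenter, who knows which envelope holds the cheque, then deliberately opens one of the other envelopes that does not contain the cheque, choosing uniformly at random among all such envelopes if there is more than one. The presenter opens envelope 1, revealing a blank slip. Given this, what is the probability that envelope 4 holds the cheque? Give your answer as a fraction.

3/8

Apply Bayes' rule, conditioning on where the cheque actually is.
If it is in envelope 1 (prior 1/4): the presenter opened envelope 1, so this case is ruled out; weight (1/4)·0 = 0.
If it is in envelope 2 (prior 1/4): the presenter has 3 equally likely choices, so probability 1/3; weight (1/4)·(1/3) = 1/12.
If it is in either of envelopes 3 and 4 (prior 1/4 each): the presenter has 2 equally likely choices, so probability 1/2; weight (1/4)·(1/2) = 1/8 each.
The weights sum to 1/3.
So P(the cheque in envelope 4 | the presenter opened envelope 1) = (1/8) / (1/3) = 3/8.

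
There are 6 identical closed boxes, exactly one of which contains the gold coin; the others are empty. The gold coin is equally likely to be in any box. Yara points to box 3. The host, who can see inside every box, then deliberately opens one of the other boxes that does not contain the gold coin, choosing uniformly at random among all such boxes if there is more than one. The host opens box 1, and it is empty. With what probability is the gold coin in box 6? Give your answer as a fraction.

Apply Bayes' rule, conditioning on where the gold coin actually is.
If it is in box 1 (prior 1/6): the host opened box 1, so this case is ruled out; weight (1/6)·0 = 0.
If it is in any of boxes 2, 4, 5, and 6 (prior 1/6 each): the host has 4 equally likely choices, so probability 1/4; weight (1/6)·(1/4) = 1/24 each.
If it is in box 3 (prior 1/6): the host has 5 equally likely choices, so probability 1/5; weight (1/6)·(1/5) = 1/30.
The weights sum to 1/5.
So P(the gold coin in box 6 | the host opened box 1) = (1/24) / (1/5) = 5/24.

5/24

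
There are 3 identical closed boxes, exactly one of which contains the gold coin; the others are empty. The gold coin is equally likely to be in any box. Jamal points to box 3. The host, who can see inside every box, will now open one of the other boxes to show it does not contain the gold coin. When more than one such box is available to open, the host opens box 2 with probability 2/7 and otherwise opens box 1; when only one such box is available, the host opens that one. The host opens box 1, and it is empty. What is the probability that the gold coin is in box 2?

7/12

Condition on the true location of the gold coin.
If it is in box 1 (prior 1/3): the host opened box 1, so this case is ruled out; weight (1/3)·0 = 0.
If it is in box 2 (prior 1/3): only box 1 is available, probability 1; weight (1/3)·1 = 1/3.
If it is in box 3 (prior 1/3): box 2 is available but not opened, probability 5/7; weight (1/3)·(5/7) = 5/21.
The weights sum to 4/7.
So P(the gold coin in box 2 | the host opened box 1) = (1/3) / (4/7) = 7/12.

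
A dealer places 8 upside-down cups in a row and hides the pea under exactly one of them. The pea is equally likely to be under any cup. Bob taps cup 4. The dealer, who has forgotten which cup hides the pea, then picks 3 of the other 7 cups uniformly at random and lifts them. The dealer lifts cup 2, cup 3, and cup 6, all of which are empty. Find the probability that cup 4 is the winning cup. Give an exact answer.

1/5

Because the dealer chose which cups to lift without knowing where the pea is, the choice is independent of the prize location. Learning that none of the 3 opened cups holds the pea simply rules out those 3 locations and leaves the remaining 5 cups still equally likely by symmetry.
So P(the pea under cup 4) = 1/5.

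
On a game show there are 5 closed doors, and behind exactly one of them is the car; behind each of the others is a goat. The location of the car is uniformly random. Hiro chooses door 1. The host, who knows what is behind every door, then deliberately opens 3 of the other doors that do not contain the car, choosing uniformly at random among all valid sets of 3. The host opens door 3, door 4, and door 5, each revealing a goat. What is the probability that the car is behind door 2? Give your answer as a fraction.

4/5

Apply Bayes' rule, conditioning on where the car actually is.
If it is behind door 1 (prior 1/5): the host has 4 equally likely choices, so probability 1/4; weight (1/5)·(1/4) = 1/20.
If it is behind door 2 (prior 1/5): the host has no choice, probability 1; weight (1/5)·1 = 1/5.
If it is behind any of doors 3, 4, and 5 (prior 1/5 each): that door was opened and seen not to hold the prize — ruled out; weight (1/5)·0 = 0 each.
The weights sum to 1/4.
So P(the car behind door 2 | the host opened door 3, door 4, and door 5) = (1/5) / (1/4) = 4/5.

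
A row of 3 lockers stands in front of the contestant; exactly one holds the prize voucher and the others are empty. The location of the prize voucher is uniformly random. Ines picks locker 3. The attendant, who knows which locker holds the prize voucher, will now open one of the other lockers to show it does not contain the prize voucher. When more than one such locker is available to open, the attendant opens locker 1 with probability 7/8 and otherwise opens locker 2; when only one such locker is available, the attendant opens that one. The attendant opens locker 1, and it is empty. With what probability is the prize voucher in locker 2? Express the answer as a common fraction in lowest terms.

8/15

Consider each possible location of the prize voucher in turn.
If it is in locker 1 (prior 1/3): the attendant opened locker 1, so this case is ruled out; weight (1/3)·0 = 0.
If it is in locker 2 (prior 1/3): only locker 1 is available, probability 1; weight (1/3)·1 = 1/3.
If it is in locker 3 (prior 1/3): locker 1 is available, opened with probability 7/8; weight (1/3)·(7/8) = 7/24.
The weights sum to 5/8.
So P(the prize voucher in locker 2 | the attendant opened locker 1) = (1/3) / (5/8) = 8/15.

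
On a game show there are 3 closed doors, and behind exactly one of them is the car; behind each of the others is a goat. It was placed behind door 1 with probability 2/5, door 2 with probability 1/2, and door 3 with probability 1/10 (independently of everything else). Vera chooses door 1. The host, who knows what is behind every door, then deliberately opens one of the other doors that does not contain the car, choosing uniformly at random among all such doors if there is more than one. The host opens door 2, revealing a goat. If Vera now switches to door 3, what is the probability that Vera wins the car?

1/3

Apply Bayes' rule, conditioning on where the car actually is.
If it is behind door 1 (prior 2/5): the host has 2 equally likely choices, so probability 1/2; weight (2/5)·(1/2) = 1/5.
If it is behind door 2 (prior 1/2): the host opened door 2, so this case is ruled out; weight (1/2)·0 = 0.
If it is behind door 3 (prior 1/10): the host has no choice, probability 1; weight (1/10)·1 = 1/10.
The weights sum to 3/10.
So P(the car behind door 3 | the host opened door 2) = (1/10) / (3/10) = 1/3.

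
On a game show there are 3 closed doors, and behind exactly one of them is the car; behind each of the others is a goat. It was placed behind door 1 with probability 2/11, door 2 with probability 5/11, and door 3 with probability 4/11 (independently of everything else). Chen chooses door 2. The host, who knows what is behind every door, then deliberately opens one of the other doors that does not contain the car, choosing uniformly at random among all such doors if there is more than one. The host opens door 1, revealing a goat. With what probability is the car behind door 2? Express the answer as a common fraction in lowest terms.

5/13

Condition on the true location of the car.
If it is behind door 1 (prior 2/11): the host opened door 1, so this case is ruled out; weight (2/11)·0 = 0.
If it is behind door 2 (prior 5/11): the host has 2 equally likely choices, so probability 1/2; weight (5/11)·(1/2) = 5/22.
If it is behind door 3 (prior 4/11): the host has no choice, probability 1; weight (4/11)·1 = 4/11.
The weights sum to 13/22.
So P(the car behind door 2 | the host opened door 1) = (5/22) / (13/22) = 5/13.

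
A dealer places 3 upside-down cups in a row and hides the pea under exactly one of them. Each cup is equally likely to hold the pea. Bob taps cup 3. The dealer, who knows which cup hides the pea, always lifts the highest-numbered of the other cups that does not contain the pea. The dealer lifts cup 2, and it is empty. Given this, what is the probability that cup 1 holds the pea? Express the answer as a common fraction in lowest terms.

Consider each possible location of the pea in turn.
If it is under either of cups 1 and 3 (prior 1/3 each): cup 2 is the highest-numbered option available, probability 1; weight (1/3)·1 = 1/3 each.
If it is under cup 2 (prior 1/3): the dealer opened cup 2, so this case is ruled out; weight (1/3)·0 = 0.
The weights sum to 2/3.
So P(the pea under cup 1 | the dealer opened cup 2) = (1/3) / (2/3) = 1/2.

1/2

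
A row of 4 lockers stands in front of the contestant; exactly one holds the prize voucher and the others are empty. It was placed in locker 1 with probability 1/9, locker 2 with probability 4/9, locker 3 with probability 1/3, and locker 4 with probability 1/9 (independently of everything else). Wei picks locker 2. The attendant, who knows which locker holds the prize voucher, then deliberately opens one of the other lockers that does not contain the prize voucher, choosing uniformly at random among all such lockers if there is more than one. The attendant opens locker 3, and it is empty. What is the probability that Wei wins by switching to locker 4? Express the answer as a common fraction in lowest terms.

Consider each possible location of the prize voucher in turn.
If it is in either of lockers 1 and 4 (prior 1/9 each): the attendant has 2 equally likely choices, so probability 1/2; weight (1/9)·(1/2) = 1/18 each.
If it is in locker 2 (prior 4/9): the attendant has 3 equally likely choices, so probability 1/3; weight (4/9)·(1/3) = 4/27.
If it is in locker 3 (prior 1/3): the attendant opened locker 3, so this case is ruled out; weight (1/3)·0 = 0.
The weights sum to 7/27.
So P(the prize voucher in locker 4 | the attendant opened locker 3) = (1/18) / (7/27) = 3/14.

3/14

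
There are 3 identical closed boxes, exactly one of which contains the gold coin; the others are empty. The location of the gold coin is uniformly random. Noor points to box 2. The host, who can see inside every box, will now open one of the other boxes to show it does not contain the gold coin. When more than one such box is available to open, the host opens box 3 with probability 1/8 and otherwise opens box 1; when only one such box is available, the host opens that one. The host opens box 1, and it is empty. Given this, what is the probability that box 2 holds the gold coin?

7/15

Apply Bayes' rule, conditioning on where the gold coin actually is.
If it is in box 1 (prior 1/3): the host opened box 1, so this case is ruled out; weight (1/3)·0 = 0.
If it is in box 2 (prior 1/3): box 3 is available but not opened, probability 7/8; weight (1/3)·(7/8) = 7/24.
If it is in box 3 (prior 1/3): only box 1 is available, probability 1; weight (1/3)·1 = 1/3.
The weights sum to 5/8.
So P(the gold coin in box 2 | the host opened box 1) = (7/24) / (5/8) = 7/15.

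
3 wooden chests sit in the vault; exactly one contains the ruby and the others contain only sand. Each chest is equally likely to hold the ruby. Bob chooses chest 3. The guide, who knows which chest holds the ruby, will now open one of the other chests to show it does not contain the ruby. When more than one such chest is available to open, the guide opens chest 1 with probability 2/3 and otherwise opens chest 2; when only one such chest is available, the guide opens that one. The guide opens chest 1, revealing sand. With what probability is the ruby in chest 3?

2/5

Apply Bayes' rule, conditioning on where the ruby actually is.
If it is in chest 1 (prior 1/3): the guide opened chest 1, so this case is ruled out; weight (1/3)·0 = 0.
If it is in chest 2 (prior 1/3): only chest 1 is available, probability 1; weight (1/3)·1 = 1/3.
If it is in chest 3 (prior 1/3): chest 1 is available, opened with probability 2/3; weight (1/3)·(2/3) = 2/9.
The weights sum to 5/9.
So P(the ruby in chest 3 | the guide opened chest 1) = (2/9) / (5/9) = 2/5.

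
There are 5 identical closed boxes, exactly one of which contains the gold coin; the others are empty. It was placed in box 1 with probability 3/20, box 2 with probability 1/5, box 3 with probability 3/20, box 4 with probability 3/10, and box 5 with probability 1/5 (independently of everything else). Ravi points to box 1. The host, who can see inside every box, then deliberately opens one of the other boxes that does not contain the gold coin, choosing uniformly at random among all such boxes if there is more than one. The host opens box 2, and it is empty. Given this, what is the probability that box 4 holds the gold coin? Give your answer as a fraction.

Condition on the true location of the gold coin.
If it is in box 1 (prior 3/20): the host has 4 equally likely choices, so probability 1/4; weight (3/20)·(1/4) = 3/80.
If it is in box 2 (prior 1/5): the host opened box 2, so this case is ruled out; weight (1/5)·0 = 0.
If it is in box 3 (prior 3/20): the host has 3 equally likely choices, so probability 1/3; weight (3/20)·(1/3) = 1/20.
If it is in box 4 (prior 3/10): the host has 3 equally likely choices, so probability 1/3; weight (3/10)·(1/3) = 1/10.
If it is in box 5 (prior 1/5): the host has 3 equally likely choices, so probability 1/3; weight (1/5)·(1/3) = 1/15.
The weights sum to 61/240.
So P(the gold coin in box 4 | the host opened box 2) = (1/10) / (61/240) = 24/61.

24/61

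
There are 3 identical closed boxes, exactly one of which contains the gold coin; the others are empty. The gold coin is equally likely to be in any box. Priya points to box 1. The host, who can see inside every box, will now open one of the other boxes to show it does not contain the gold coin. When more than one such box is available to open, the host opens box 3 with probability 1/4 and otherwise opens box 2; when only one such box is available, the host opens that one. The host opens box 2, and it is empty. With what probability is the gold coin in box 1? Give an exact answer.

Apply Bayes' rule, conditioning on where the gold coin actually is.
If it is in box 1 (prior 1/3): box 3 is available but not opened, probability 3/4; weight (1/3)·(3/4) = 1/4.
If it is in box 2 (prior 1/3): the host opened box 2, so this case is ruled out; weight (1/3)·0 = 0.
If it is in box 3 (prior 1/3): only box 2 is available, probability 1; weight (1/3)·1 = 1/3.
The weights sum to 7/12.
So P(the gold coin in box 1 | the host opened box 2) = (1/4) / (7/12) = 3/7.

3/7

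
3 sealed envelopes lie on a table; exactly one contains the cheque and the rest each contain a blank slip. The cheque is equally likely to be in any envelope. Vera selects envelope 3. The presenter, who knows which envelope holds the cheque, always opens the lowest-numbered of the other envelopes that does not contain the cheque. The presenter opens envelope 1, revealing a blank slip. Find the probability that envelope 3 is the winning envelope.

Apply Bayes' rule, conditioning on where the cheque actually is.
If it is in envelope 1 (prior 1/3): the presenter opened envelope 1, so this case is ruled out; weight (1/3)·0 = 0.
If it is in either of envelopes 2 and 3 (prior 1/3 each): envelope 1 is the lowest-numbered option available, probability 1; weight (1/3)·1 = 1/3 each.
The weights sum to 2/3.
So P(the cheque in envelope 3 | the presenter opened envelope 1) = (1/3) / (2/3) = 1/2.

1/2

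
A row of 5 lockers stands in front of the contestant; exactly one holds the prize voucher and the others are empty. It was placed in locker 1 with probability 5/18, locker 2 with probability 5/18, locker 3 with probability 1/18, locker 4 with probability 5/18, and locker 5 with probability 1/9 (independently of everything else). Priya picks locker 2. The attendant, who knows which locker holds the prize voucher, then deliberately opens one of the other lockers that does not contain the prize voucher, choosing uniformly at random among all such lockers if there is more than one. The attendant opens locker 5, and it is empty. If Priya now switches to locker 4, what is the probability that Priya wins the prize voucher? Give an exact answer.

20/59

Condition on the true location of the prize voucher.
If it is in either of lockers 1 and 4 (prior 5/18 each): the attendant has 3 equally likely choices, so probability 1/3; weight (5/18)·(1/3) = 5/54 each.
If it is in locker 2 (prior 5/18): the attendant has 4 equally likely choices, so probability 1/4; weight (5/18)·(1/4) = 5/72.
If it is in locker 3 (prior 1/18): the attendant has 3 equally likely choices, so probability 1/3; weight (1/18)·(1/3) = 1/54.
If it is in locker 5 (prior 1/9): the attendant opened locker 5, so this case is ruled out; weight (1/9)·0 = 0.
The weights sum to 59/216.
So P(the prize voucher in locker 4 | the attendant opened locker 5) = (5/54) / (59/216) = 20/59.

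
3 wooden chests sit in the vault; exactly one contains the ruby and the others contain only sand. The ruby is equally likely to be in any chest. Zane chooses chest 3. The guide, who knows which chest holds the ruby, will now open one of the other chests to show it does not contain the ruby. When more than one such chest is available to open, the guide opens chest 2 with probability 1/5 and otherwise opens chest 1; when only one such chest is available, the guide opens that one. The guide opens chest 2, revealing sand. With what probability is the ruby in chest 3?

1/6

Condition on the true location of the ruby.
If it is in chest 1 (prior 1/3): only chest 2 is available, probability 1; weight (1/3)·1 = 1/3.
If it is in chest 2 (prior 1/3): the guide opened chest 2, so this case is ruled out; weight (1/3)·0 = 0.
If it is in chest 3 (prior 1/3): chest 2 is available, opened with probability 1/5; weight (1/3)·(1/5) = 1/15.
The weights sum to 2/5.
So P(the ruby in chest 3 | the guide opened chest 2) = (1/15) / (2/5) = 1/6.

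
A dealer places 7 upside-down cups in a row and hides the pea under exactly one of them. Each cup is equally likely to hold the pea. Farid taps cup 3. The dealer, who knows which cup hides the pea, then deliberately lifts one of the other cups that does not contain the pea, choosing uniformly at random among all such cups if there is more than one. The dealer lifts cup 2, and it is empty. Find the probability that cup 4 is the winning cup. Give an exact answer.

6/35

Apply Bayes' rule, conditioning on where the pea actually is.
If it is under any of cups 1, 4, 5, 6, and 7 (prior 1/7 each): the dealer has 5 equally likely choices, so probability 1/5; weight (1/7)·(1/5) = 1/35 each.
If it is under cup 2 (prior 1/7): the dealer opened cup 2, so this case is ruled out; weight (1/7)·0 = 0.
If it is under cup 3 (prior 1/7): the dealer has 6 equally likely choices, so probability 1/6; weight (1/7)·(1/6) = 1/42.
The weights sum to 1/6.
So P(the pea under cup 4 | the dealer opened cup 2) = (1/35) / (1/6) = 6/35.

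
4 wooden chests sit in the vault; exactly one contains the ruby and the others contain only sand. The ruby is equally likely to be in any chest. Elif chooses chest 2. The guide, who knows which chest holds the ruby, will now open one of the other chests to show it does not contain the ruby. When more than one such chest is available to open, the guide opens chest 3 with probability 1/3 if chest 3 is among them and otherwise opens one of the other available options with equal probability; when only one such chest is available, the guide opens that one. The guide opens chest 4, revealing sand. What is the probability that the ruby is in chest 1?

4/9

Condition on the true location of the ruby.
If it is in chest 1 (prior 1/4): chest 3 is available but not opened, probability 2/3; weight (1/4)·(2/3) = 1/6.
If it is in chest 2 (prior 1/4): chest 3 is available but not opened; chest 4 gets probability (1 − 1/3)/2 = 1/3; weight (1/4)·(1/3) = 1/12.
If it is in chest 3 (prior 1/4): chest 3 holds the prize so is unavailable; the guide chooses uniformly among the 2 others, probability 1/2; weight (1/4)·(1/2) = 1/8.
If it is in chest 4 (prior 1/4): the guide opened chest 4, so this case is ruled out; weight (1/4)·0 = 0.
The weights sum to 3/8.
So P(the ruby in chest 1 | the guide opened chest 4) = (1/6) / (3/8) = 4/9.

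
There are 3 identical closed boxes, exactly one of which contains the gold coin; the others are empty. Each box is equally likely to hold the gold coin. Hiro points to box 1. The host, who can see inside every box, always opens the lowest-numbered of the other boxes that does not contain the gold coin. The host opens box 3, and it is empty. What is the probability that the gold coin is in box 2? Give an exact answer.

1

Apply Bayes' rule, conditioning on where the gold coin actually is.
If it is in box 1 (prior 1/3): the host would have opened box 2 instead, probability 0; weight (1/3)·0 = 0.
If it is in box 2 (prior 1/3): box 3 is the lowest-numbered option available, probability 1; weight (1/3)·1 = 1/3.
If it is in box 3 (prior 1/3): the host opened box 3, so this case is ruled out; weight (1/3)·0 = 0.
The weights sum to 1/3.
So P(the gold coin in box 2 | the host opened box 3) = (1/3) / (1/3) = 1.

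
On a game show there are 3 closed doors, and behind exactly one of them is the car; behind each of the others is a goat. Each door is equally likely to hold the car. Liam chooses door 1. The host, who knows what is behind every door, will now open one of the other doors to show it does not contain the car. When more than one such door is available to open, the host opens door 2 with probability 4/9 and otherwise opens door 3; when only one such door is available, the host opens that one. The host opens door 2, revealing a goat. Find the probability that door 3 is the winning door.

Condition on the true location of the car.
If it is behind door 1 (prior 1/3): door 2 is available, opened with probability 4/9; weight (1/3)·(4/9) = 4/27.
If it is behind door 2 (prior 1/3): the host opened door 2, so this case is ruled out; weight (1/3)·0 = 0.
If it is behind door 3 (prior 1/3): only door 2 is available, probability 1; weight (1/3)·1 = 1/3.
The weights sum to 13/27.
So P(the car behind door 3 | the host opened door 2) = (1/3) / (13/27) = 9/13.

9/13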